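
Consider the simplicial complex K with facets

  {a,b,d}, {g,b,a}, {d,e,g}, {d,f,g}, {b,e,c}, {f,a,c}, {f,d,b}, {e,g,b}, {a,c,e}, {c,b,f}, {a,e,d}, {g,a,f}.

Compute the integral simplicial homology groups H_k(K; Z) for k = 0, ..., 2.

Order the vertices as a < b < c < d < e < f < g. Listing each simplex with vertices in this order, K has dimension 2 with simplices:

  0-simplices (7): a, b, c, d, e, f, g
  1-simplices (18): ab, ac, ad, ae, af, ag, bc, bd, be, bf, bg, ce, cf, de, df, dg, eg, fg
  2-simplices (12): abd, abg, ace, acf, ade, afg, bce, bcf, bdf, beg, deg, dfg

Hence C_0 ≅ Z^7, C_1 ≅ Z^18, C_2 ≅ Z^12.

Boundary ∂_1: C_1 → C_0 sends each edge [p,q] (with p < q) to q − p. For instance
  ∂eg = g − e.
The 7×18 boundary matrix has rank 6 and Smith normal form diag(1,1,1,1,1,1).

∂_2: C_2 → C_1 maps a triangle to the signed sum of its edges. For instance
  ∂beg = eg − bg + be,
  ∂ace = ce − ae + ac.
This gives a 18×12 integer matrix of rank 12; reducing to Smith normal form yields diagonal entries (1,1,1,1,1,1,1,1,1,1,1,2).

Computing H_k = (kernel of ∂_k) / (image of ∂_{k+1}):

  H_0: rank C_0 − rank ∂_1 = 7 − 6 = 1, and the invariant factors of ∂_1 are all 1, so H_0 = Z.
  H_1: rank ker ∂_1 − rank ∂_2 = (18 − 6) − 12 = 0, and ∂_2 has invariant factor 2 > 1, so H_1 = Z/2.
  H_2: rank ker ∂_2 − rank ∂_3 = (12 − 12) − 0 = 0, and there is no ∂_3, so H_2 = 0.

As a check, the Euler characteristic is 7 − 18 + 12 = 1, which agrees with 1 − 0 + 0 = 1.

H_0 ≅ Z,  H_1 ≅ Z/2,  H_2 = 0.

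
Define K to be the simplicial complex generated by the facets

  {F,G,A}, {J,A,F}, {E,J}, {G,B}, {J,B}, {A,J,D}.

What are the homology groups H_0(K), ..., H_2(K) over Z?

Take the total order A < B < D < E < F < G < J on the vertex set. Then K (dimension 2) consists of the simplices:

  0-simplices (7): A, B, D, E, F, G, J
  1-simplices (10): AD, AF, AG, AJ, BG, BJ, DJ, EJ, FG, FJ
  2-simplices (3): ADJ, AFG, AFJ

giving chain groups C_0 ≅ Z^7, C_1 ≅ Z^10, C_2 ≅ Z^3.

∂_1: C_1 → C_0 sends each edge [p,q] (with p < q) to q − p. For instance
  ∂EJ = J − E.
As a 7×10 matrix over Z this has rank 6, with invariant factors (1,1,1,1,1,1).

The boundary map ∂_2: C_2 → C_1 sends each 2-simplex [p,q,r] to [q,r] − [p,r] + [p,q]. For instance
  ∂ADJ = DJ − AJ + AD,
  ∂AFG = FG − AG + AF.
This gives a 10×3 integer matrix of rank 3; reducing to Smith normal form yields diagonal entries (1,1,1).

From H_k ≅ ker(∂_k) / im(∂_{k+1}) we obtain:

  H_0: rank C_0 − rank ∂_1 = 7 − 6 = 1, and the invariant factors of ∂_1 are all 1, so H_0 ≅ Z.
  H_1: rank ker ∂_1 − rank ∂_2 = (10 − 6) − 3 = 1, and the invariant factors of ∂_2 are all 1, so H_1 ≅ Z.
  H_2: rank ker ∂_2 − rank ∂_3 = (3 − 3) − 0 = 0, and there is no ∂_3, so H_2 ≅ 0.

H_0 ≅ Z,  H_1 ≅ Z,  H_2 = 0.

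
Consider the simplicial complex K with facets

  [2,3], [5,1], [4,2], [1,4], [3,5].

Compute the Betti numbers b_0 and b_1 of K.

b_0 = 1, b_1 = 1.

Fix the vertex order 1 < 2 < 3 < 4 < 5 and write every simplex with vertices in increasing order. Then dim K = 1 and the simplices of K are:

  0-simplices (5): [1], [2], [3], [4], [5]
  1-simplices (5): [1,4], [1,5], [2,3], [2,4], [3,5]

Hence C_0 ≅ Z^5, C_1 ≅ Z^5.

The boundary map ∂_1: C_1 → C_0 is given by ∂[p,q] = [q] − [p]. For instance
  ∂[1,4] = [4] − [1].
This gives a 5×5 integer matrix of rank 4; reducing to Smith normal form yields diagonal entries (1,1,1,1).

Reading off H_k = ker ∂_k / im ∂_{k+1}:

  H_0: rank C_0 − rank ∂_1 = 5 − 4 = 1, and the invariant factors of ∂_1 are all 1, so H_0 ≅ Z.
  H_1: rank ker ∂_1 − rank ∂_2 = (5 − 4) − 0 = 1, and there is no ∂_2, so H_1 ≅ Z.

As a check, the Euler characteristic is 5 − 5 = 0, which agrees with 1 − 1 = 0.

Hence the Betti numbers are b_0 = 1, b_1 = 1.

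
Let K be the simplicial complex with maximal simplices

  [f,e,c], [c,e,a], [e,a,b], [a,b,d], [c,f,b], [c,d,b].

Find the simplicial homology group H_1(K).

Take the total order a < b < c < d < e < f on the vertex set. Then K (dimension 2) consists of the simplices:

  0-simplices (6): a, b, c, d, e, f
  1-simplices (12): ab, ac, ad, ae, bc, bd, be, bf, cd, ce, cf, ef
  2-simplices (6): abd, abe, ace, bcd, bcf, cef

Hence C_0 ≅ Z^6, C_1 ≅ Z^12, C_2 ≅ Z^6.

Boundary ∂_1: C_1 → C_0 is given by ∂[p,q] = [q] − [p]. For instance
  ∂ab = b − a.
As a 6×12 matrix over Z this has rank 5, with invariant factors (1,1,1,1,1).

The boundary map ∂_2: C_2 → C_1 sends each 2-simplex [p,q,r] to [q,r] − [p,r] + [p,q]. For instance
  ∂abe = be − ae + ab,
  ∂cef = ef − cf + ce.
As a 12×6 matrix over Z this has rank 6, with invariant factors (1,1,1,1,1,1).

Now H_k = ker ∂_k / im ∂_{k+1}, so:

  H_1: rank ker ∂_1 − rank ∂_2 = (12 − 5) − 6 = 1, and the invariant factors of ∂_2 are all 1, so H_1 = Z.

H_1 ≅ Z.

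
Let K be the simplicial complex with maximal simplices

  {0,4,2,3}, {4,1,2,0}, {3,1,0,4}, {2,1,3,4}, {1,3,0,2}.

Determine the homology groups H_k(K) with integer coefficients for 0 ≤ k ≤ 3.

H_0 = Z,  H_1 = 0,  H_2 = 0,  H_3 = Z.

Take the total order 0 < 1 < 2 < 3 < 4 on the vertex set. Then K (dimension 3) consists of the simplices:

  0-simplices (5): [0], [1], [2], [3], [4]
  1-simplices (10): [0,1], [0,2], [0,3], [0,4], [1,2], [1,3], [1,4], [2,3], [2,4], [3,4]
  2-simplices (10): [0,1,2], [0,1,3], [0,1,4], [0,2,3], [0,2,4], [0,3,4], [1,2,3], [1,2,4], [1,3,4], [2,3,4]
  3-simplices (5): [0,1,2,3], [0,1,2,4], [0,1,3,4], [0,2,3,4], [1,2,3,4]

giving chain groups C_0 ≅ Z^5, C_1 ≅ Z^10, C_2 ≅ Z^10, C_3 ≅ Z^5.

∂_1: C_1 → C_0 is given by ∂[p,q] = [q] − [p].
As a 5×10 matrix over Z this has rank 4, with invariant factors (1,1,1,1).

Boundary ∂_2: C_2 → C_1 maps a triangle to the signed sum of its edges. For instance
  ∂[1,2,3] = [2,3] − [1,3] + [1,2],
  ∂[1,2,4] = [2,4] − [1,4] + [1,2].
The 10×10 boundary matrix has rank 6 and Smith normal form diag(1,1,1,1,1,1).

∂_3: C_3 → C_2 sends each 3-simplex σ to the alternating sum Σ_i (−1)^i (σ with its i-th vertex removed). For instance
  ∂[0,1,2,4] = [1,2,4] − [0,2,4] + [0,1,4] − [0,1,2],
  ∂[1,2,3,4] = [2,3,4] − [1,3,4] + [1,2,4] − [1,2,3].
As a 10×5 matrix over Z this has rank 4, with invariant factors (1,1,1,1).

Reading off H_k = ker ∂_k / im ∂_{k+1}:

  H_0: rank C_0 − rank ∂_1 = 5 − 4 = 1, and the invariant factors of ∂_1 are all 1, so H_0 ≅ Z.
  H_1: rank ker ∂_1 − rank ∂_2 = (10 − 4) − 6 = 0, and the invariant factors of ∂_2 are all 1, so H_1 ≅ 0.
  H_2: rank ker ∂_2 − rank ∂_3 = (10 − 6) − 4 = 0, and the invariant factors of ∂_3 are all 1, so H_2 ≅ 0.
  H_3: rank ker ∂_3 − rank ∂_4 = (5 − 4) − 0 = 1, and there is no ∂_4, so H_3 ≅ Z.

As a check, the Euler characteristic is 5 − 10 + 10 − 5 = 0, which agrees with 1 − 0 + 0 − 1 = 0.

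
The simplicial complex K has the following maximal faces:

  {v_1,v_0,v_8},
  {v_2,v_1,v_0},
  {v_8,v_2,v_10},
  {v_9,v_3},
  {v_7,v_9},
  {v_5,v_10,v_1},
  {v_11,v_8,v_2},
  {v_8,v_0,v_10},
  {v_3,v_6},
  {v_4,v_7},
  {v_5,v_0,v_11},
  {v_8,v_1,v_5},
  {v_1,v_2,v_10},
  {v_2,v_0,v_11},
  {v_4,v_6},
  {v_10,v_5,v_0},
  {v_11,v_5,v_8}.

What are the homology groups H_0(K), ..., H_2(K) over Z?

K has 12 vertices, 23 edges, 12 triangles.
rank ∂_0 = 0, rank ∂_1 = 10 ⇒ b_0 = 12 − 0 − 10 = 2; all invariant factors of ∂_1 are 1 so no torsion. So H_0 = Z^2.
rank ∂_1 = 10, rank ∂_2 = 12 ⇒ b_1 = 23 − 10 − 12 = 1; ∂_2 has invariant factor(s) [2] giving torsion. So H_1 = Z ⊕ Z/2.
rank ∂_2 = 12, rank ∂_3 = 0 ⇒ b_2 = 12 − 12 − 0 = 0. So H_2 = 0.

H_0 = Z^2,  H_1 = Z ⊕ Z/2,  H_2 = 0.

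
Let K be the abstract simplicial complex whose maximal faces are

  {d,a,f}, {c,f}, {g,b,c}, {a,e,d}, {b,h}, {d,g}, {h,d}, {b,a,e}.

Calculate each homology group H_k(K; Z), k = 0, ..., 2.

Fix the vertex order a < b < c < d < e < f < g < h and write every simplex with vertices in increasing order. Then dim K = 2 and the simplices of K are:

  0-simplices (8): a, b, c, d, e, f, g, h
  1-simplices (14): ab, ad, ae, af, bc, be, bg, bh, cf, cg, de, df, dg, dh
  2-simplices (4): abe, ade, adf, bcg

giving chain groups C_0 ≅ Z^8, C_1 ≅ Z^14, C_2 ≅ Z^4.

Boundary ∂_1: C_1 → C_0 maps an edge to its endpoints' difference, ∂[p,q] = q − p.
This gives a 8×14 integer matrix of rank 7; reducing to Smith normal form yields diagonal entries (1,1,1,1,1,1,1).

Boundary ∂_2: C_2 → C_1 acts by ∂[p,q,r] = [q,r] − [p,r] + [p,q]. For instance
  ∂bcg = cg − bg + bc,
  ∂adf = df − af + ad.
As a 14×4 matrix over Z this has rank 4, with invariant factors (1,1,1,1).

Now H_k = ker ∂_k / im ∂_{k+1}, so:

  H_0: rank C_0 − rank ∂_1 = 8 − 7 = 1, and the invariant factors of ∂_1 are all 1, so H_0 = Z.
  H_1: rank ker ∂_1 − rank ∂_2 = (14 − 7) − 4 = 3, and the invariant factors of ∂_2 are all 1, so H_1 = Z^3.
  H_2: rank ker ∂_2 − rank ∂_3 = (4 − 4) − 0 = 0, and there is no ∂_3, so H_2 = 0.

As a check, the Euler characteristic is 8 − 14 + 4 = -2, which agrees with 1 − 3 + 0 = -2.

H_0 ≅ Z,  H_1 ≅ Z^3,  H_2 = 0.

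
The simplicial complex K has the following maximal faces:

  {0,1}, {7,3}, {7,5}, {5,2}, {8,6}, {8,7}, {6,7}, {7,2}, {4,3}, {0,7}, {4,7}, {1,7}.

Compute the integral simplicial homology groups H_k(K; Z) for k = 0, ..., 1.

H_0 = Z,  H_1 = Z^4.

Order the vertices as 0 < 1 < 2 < 3 < 4 < 5 < 6 < 7 < 8. Listing each simplex with vertices in this order, K has dimension 1 with simplices:

  0-simplices (9): [0], [1], [2], [3], [4], [5], [6], [7], [8]
  1-simplices (12): [0,1], [0,7], [1,7], [2,5], [2,7], [3,4], [3,7], [4,7], [5,7], [6,7], [6,8], [7,8]

Hence C_0 ≅ Z^9, C_1 ≅ Z^12.

∂_1: C_1 → C_0 is given by ∂[p,q] = [q] − [p]. For instance
  ∂[3,7] = [7] − [3].
As a 9×12 matrix over Z this has rank 8, with invariant factors (1,1,1,1,1,1,1,1).

Reading off H_k = ker ∂_k / im ∂_{k+1}:

  H_0: rank C_0 − rank ∂_1 = 9 − 8 = 1, and the invariant factors of ∂_1 are all 1, so H_0 = Z.
  H_1: rank ker ∂_1 − rank ∂_2 = (12 − 8) − 0 = 4, and there is no ∂_2, so H_1 = Z^4.

(K is a triangulation of a wedge of 4 circles.)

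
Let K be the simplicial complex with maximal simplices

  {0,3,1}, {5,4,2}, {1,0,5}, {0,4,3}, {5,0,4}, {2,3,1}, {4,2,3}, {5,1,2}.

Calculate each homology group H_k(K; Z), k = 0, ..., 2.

K has 6 vertices, 12 edges, 8 triangles.
rank ∂_0 = 0, rank ∂_1 = 5 ⇒ b_0 = 6 − 0 − 5 = 1; all invariant factors of ∂_1 are 1 so no torsion. So H_0 = Z.
rank ∂_1 = 5, rank ∂_2 = 7 ⇒ b_1 = 12 − 5 − 7 = 0; all invariant factors of ∂_2 are 1 so no torsion. So H_1 = 0.
rank ∂_2 = 7, rank ∂_3 = 0 ⇒ b_2 = 8 − 7 − 0 = 1. So H_2 = Z.

H_0 = Z,  H_1 = 0,  H_2 = Z.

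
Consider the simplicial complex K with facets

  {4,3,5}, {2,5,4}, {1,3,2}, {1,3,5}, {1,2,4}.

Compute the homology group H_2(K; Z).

Order the vertices as 1 < 2 < 3 < 4 < 5. Listing each simplex with vertices in this order, K has dimension 2 with simplices:

  0-simplices (5): [1], [2], [3], [4], [5]
  1-simplices (10): [1,2], [1,3], [1,4], [1,5], [2,3], [2,4], [2,5], [3,4], [3,5], [4,5]
  2-simplices (5): [1,2,3], [1,2,4], [1,3,5], [2,4,5], [3,4,5]

giving chain groups C_0 ≅ Z^5, C_1 ≅ Z^10, C_2 ≅ Z^5.

∂_1: C_1 → C_0 is given by ∂[p,q] = [q] − [p].
The 5×10 boundary matrix has rank 4 and Smith normal form diag(1,1,1,1).

Boundary ∂_2: C_2 → C_1 maps a triangle to the signed sum of its edges. For instance
  ∂[3,4,5] = [4,5] − [3,5] + [3,4],
  ∂[1,3,5] = [3,5] − [1,5] + [1,3].
As a 10×5 matrix over Z this has rank 5, with invariant factors (1,1,1,1,1).

From H_k ≅ ker(∂_k) / im(∂_{k+1}) we obtain:

  H_2: rank ker ∂_2 − rank ∂_3 = (5 − 5) − 0 = 0, and there is no ∂_3, so H_2 = 0.

H_2 = 0.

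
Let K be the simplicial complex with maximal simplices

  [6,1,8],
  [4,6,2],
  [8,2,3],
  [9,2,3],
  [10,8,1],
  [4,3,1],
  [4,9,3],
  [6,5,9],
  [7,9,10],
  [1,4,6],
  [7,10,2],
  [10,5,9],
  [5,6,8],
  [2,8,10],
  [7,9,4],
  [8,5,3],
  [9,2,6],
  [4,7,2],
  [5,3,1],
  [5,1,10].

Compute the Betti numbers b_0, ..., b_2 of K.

b_0 = 1, b_1 = 1, b_2 = 0.

Order the vertices as 1 < 2 < 3 < 4 < 5 < 6 < 7 < 8 < 9 < 10. Listing each simplex with vertices in this order, K has dimension 2 with simplices:

  0-simplices (10): [1], [2], [3], [4], [5], [6], [7], [8], [9], [10]
  1-simplices (30): (30 of them)
  2-simplices (20): (20 of them)

giving chain groups C_0 ≅ Z^10, C_1 ≅ Z^30, C_2 ≅ Z^20.

The boundary map ∂_1: C_1 → C_0 is given by ∂[p,q] = [q] − [p]. For instance
  ∂[7,9] = [9] − [7].
This gives a 10×30 integer matrix of rank 9; reducing to Smith normal form yields diagonal entries (1,1,1,1,1,1,1,1,1).

Boundary ∂_2: C_2 → C_1 sends each 2-simplex [p,q,r] to [q,r] − [p,r] + [p,q]. For instance
  ∂[1,4,6] = [4,6] − [1,6] + [1,4],
  ∂[4,7,9] = [7,9] − [4,9] + [4,7].
This gives a 30×20 integer matrix of rank 20; reducing to Smith normal form yields diagonal entries (1,1,1,1,1,1,1,1,1,1,1,1,1,1,1,1,1,1,1,2).

Reading off H_k = ker ∂_k / im ∂_{k+1}:

  H_0: rank C_0 − rank ∂_1 = 10 − 9 = 1, and the invariant factors of ∂_1 are all 1, so H_0 = Z.
  H_1: rank ker ∂_1 − rank ∂_2 = (30 − 9) − 20 = 1, and ∂_2 has invariant factor 2 > 1, so H_1 = Z ⊕ Z/2.
  H_2: rank ker ∂_2 − rank ∂_3 = (20 − 20) − 0 = 0, and there is no ∂_3, so H_2 = 0.

As a check, the Euler characteristic is 10 − 30 + 20 = 0, which agrees with 1 − 1 + 0 = 0.

Hence the Betti numbers are b_0 = 1, b_1 = 1, b_2 = 0.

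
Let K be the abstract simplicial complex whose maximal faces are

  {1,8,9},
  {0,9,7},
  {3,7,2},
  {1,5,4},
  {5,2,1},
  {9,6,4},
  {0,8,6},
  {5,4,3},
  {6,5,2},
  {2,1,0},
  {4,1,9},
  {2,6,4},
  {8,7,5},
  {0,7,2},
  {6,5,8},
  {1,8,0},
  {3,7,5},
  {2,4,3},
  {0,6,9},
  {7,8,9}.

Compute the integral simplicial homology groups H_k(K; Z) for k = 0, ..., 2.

Fix the vertex order 0 < 1 < 2 < 3 < 4 < 5 < 6 < 7 < 8 < 9 and write every simplex with vertices in increasing order. Then dim K = 2 and the simplices of K are:

  0-simplices (10): [0], [1], [2], [3], [4], [5], [6], [7], [8], [9]
  1-simplices (30): (30 of them)
  2-simplices (20): (20 of them)

giving chain groups C_0 ≅ Z^10, C_1 ≅ Z^30, C_2 ≅ Z^20.

Boundary ∂_1: C_1 → C_0 sends each edge [p,q] (with p < q) to q − p. For instance
  ∂[0,9] = [9] − [0].
The resulting 10×30 matrix has rank 9, and its Smith normal form has invariant factors (1,1,1,1,1,1,1,1,1).

∂_2: C_2 → C_1 maps a triangle to the signed sum of its edges. For instance
  ∂[1,2,5] = [2,5] − [1,5] + [1,2],
  ∂[4,6,9] = [6,9] − [4,9] + [4,6].
This gives a 30×20 integer matrix of rank 20; reducing to Smith normal form yields diagonal entries (1,1,1,1,1,1,1,1,1,1,1,1,1,1,1,1,1,1,1,2).

Reading off H_k = ker ∂_k / im ∂_{k+1}:

  H_0: rank C_0 − rank ∂_1 = 10 − 9 = 1, and the invariant factors of ∂_1 are all 1, so H_0 ≅ Z.
  H_1: rank ker ∂_1 − rank ∂_2 = (30 − 9) − 20 = 1, and ∂_2 has invariant factor 2 > 1, so H_1 ≅ Z ⊕ Z/2.
  H_2: rank ker ∂_2 − rank ∂_3 = (20 − 20) − 0 = 0, and there is no ∂_3, so H_2 ≅ 0.

H_0 = Z,  H_1 = Z ⊕ Z/2,  H_2 = 0.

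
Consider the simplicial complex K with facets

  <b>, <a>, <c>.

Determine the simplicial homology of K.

Fix the vertex order a < b < c and write every simplex with vertices in increasing order. Then dim K = 0 and the simplices of K are:

  0-simplices (3): a, b, c

Hence C_0 ≅ Z^3.

Computing H_k = (kernel of ∂_k) / (image of ∂_{k+1}):

  H_0: rank C_0 − rank ∂_1 = 3 − 0 = 3, and there is no ∂_1, so H_0 = Z^3.

H_0 = Z^3.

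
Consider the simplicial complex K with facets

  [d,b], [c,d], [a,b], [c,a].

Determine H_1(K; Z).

H_1 = Z.

K has 4 vertices, 4 edges.
rank ∂_1 = 3, rank ∂_2 = 0 ⇒ b_1 = 4 − 3 − 0 = 1. So H_1 = Z.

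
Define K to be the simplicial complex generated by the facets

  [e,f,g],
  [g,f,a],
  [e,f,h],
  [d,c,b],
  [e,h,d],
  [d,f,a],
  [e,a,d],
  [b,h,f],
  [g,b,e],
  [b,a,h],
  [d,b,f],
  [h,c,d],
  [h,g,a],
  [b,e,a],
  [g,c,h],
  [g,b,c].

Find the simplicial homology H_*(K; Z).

H_0 = Z,  H_1 = Z^2,  H_2 = Z.

Order the vertices as a < b < c < d < e < f < g < h. Listing each simplex with vertices in this order, K has dimension 2 with simplices:

  0-simplices (8): a, b, c, d, e, f, g, h
  1-simplices (24): ab, ad, ae, af, ag, ah, bc, bd, be, bf, bg, bh, cd, cg, ch, de, df, dh, ef, eg, eh, fg, fh, gh
  2-simplices (16): abe, abh, ade, adf, afg, agh, bcd, bcg, bdf, beg, bfh, cdh, cgh, deh, efg, efh

giving chain groups C_0 ≅ Z^8, C_1 ≅ Z^24, C_2 ≅ Z^16.

Boundary ∂_1: C_1 → C_0 maps an edge to its endpoints' difference, ∂[p,q] = q − p.
This gives a 8×24 integer matrix of rank 7; reducing to Smith normal form yields diagonal entries (1,1,1,1,1,1,1).

∂_2: C_2 → C_1 maps a triangle to the signed sum of its edges. For instance
  ∂bcg = cg − bg + bc,
  ∂ade = de − ae + ad.
This gives a 24×16 integer matrix of rank 15; reducing to Smith normal form yields diagonal entries (1,1,1,1,1,1,1,1,1,1,1,1,1,1,1).

Reading off H_k = ker ∂_k / im ∂_{k+1}:

  H_0: rank C_0 − rank ∂_1 = 8 − 7 = 1, and the invariant factors of ∂_1 are all 1, so H_0 ≅ Z.
  H_1: rank ker ∂_1 − rank ∂_2 = (24 − 7) − 15 = 2, and the invariant factors of ∂_2 are all 1, so H_1 ≅ Z^2.
  H_2: rank ker ∂_2 − rank ∂_3 = (16 − 15) − 0 = 1, and there is no ∂_3, so H_2 ≅ Z.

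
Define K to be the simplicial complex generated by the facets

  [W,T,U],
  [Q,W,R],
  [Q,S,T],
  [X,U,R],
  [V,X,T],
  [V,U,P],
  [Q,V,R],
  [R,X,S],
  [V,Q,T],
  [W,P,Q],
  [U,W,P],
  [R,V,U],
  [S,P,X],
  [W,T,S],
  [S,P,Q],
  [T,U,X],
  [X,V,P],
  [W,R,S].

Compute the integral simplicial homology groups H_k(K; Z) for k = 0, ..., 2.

Fix the vertex order P < Q < R < S < T < U < V < W < X and write every simplex with vertices in increasing order. Then dim K = 2 and the simplices of K are:

  0-simplices (9): P, Q, R, S, T, U, V, W, X
  1-simplices (27): PQ, PS, PU, PV, PW, PX, QR, QS, QT, QV, QW, RS, RU, RV, RW, RX, ST, SW, SX, TU, TV, TW, TX, UV, UW, UX, VX
  2-simplices (18): PQS, PQW, PSX, PUV, PUW, PVX, QRV, QRW, QST, QTV, RSW, RSX, RUV, RUX, STW, TUW, TUX, TVX

Hence C_0 ≅ Z^9, C_1 ≅ Z^27, C_2 ≅ Z^18.

Boundary ∂_1: C_1 → C_0 sends each edge [p,q] (with p < q) to q − p. For instance
  ∂PQ = Q − P.
As a 9×27 matrix over Z this has rank 8, with invariant factors (1,1,1,1,1,1,1,1).

Boundary ∂_2: C_2 → C_1 sends each 2-simplex [p,q,r] to [q,r] − [p,r] + [p,q]. For instance
  ∂RUX = UX − RX + RU,
  ∂STW = TW − SW + ST.
This gives a 27×18 integer matrix of rank 18; reducing to Smith normal form yields diagonal entries (1,1,1,1,1,1,1,1,1,1,1,1,1,1,1,1,1,2).

From H_k ≅ ker(∂_k) / im(∂_{k+1}) we obtain:

  H_0: rank C_0 − rank ∂_1 = 9 − 8 = 1, and the invariant factors of ∂_1 are all 1, so H_0 ≅ Z.
  H_1: rank ker ∂_1 − rank ∂_2 = (27 − 8) − 18 = 1, and ∂_2 has invariant factor 2 > 1, so H_1 ≅ Z ⊕ Z/2Z.
  H_2: rank ker ∂_2 − rank ∂_3 = (18 − 18) − 0 = 0, and there is no ∂_3, so H_2 ≅ 0.

As a check, the Euler characteristic is 9 − 27 + 18 = 0, which agrees with 1 − 1 + 0 = 0.
(K is a triangulation of the Klein bottle.)

H_0 ≅ Z,  H_1 ≅ Z ⊕ Z/2Z,  H_2 = 0.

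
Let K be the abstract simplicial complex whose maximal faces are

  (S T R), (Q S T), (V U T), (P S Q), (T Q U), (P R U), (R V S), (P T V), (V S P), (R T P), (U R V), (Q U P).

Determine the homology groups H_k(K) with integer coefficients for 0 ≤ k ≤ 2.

H_0 = Z,  H_1 = Z/2,  H_2 = 0.

Order the vertices as P < Q < R < S < T < U < V. Listing each simplex with vertices in this order, K has dimension 2 with simplices:

  0-simplices (7): P, Q, R, S, T, U, V
  1-simplices (18): PQ, PR, PS, PT, PU, PV, QS, QT, QU, RS, RT, RU, RV, ST, SV, TU, TV, UV
  2-simplices (12): PQS, PQU, PRT, PRU, PSV, PTV, QST, QTU, RST, RSV, RUV, TUV

so the chain groups are C_0 ≅ Z^7, C_1 ≅ Z^18, C_2 ≅ Z^12.

Boundary ∂_1: C_1 → C_0 maps an edge to its endpoints' difference, ∂[p,q] = q − p.
The resulting 7×18 matrix has rank 6, and its Smith normal form has invariant factors (1,1,1,1,1,1).

The boundary map ∂_2: C_2 → C_1 sends each 2-simplex [p,q,r] to [q,r] − [p,r] + [p,q]. For instance
  ∂PRT = RT − PT + PR,
  ∂RUV = UV − RV + RU.
The resulting 18×12 matrix has rank 12, and its Smith normal form has invariant factors (1,1,1,1,1,1,1,1,1,1,1,2).

Computing H_k = (kernel of ∂_k) / (image of ∂_{k+1}):

  H_0: rank C_0 − rank ∂_1 = 7 − 6 = 1, and the invariant factors of ∂_1 are all 1, so H_0 = Z.
  H_1: rank ker ∂_1 − rank ∂_2 = (18 − 6) − 12 = 0, and ∂_2 has invariant factor 2 > 1, so H_1 = Z/2.
  H_2: rank ker ∂_2 − rank ∂_3 = (12 − 12) − 0 = 0, and there is no ∂_3, so H_2 = 0.

(K is a triangulation of the real projective plane RP^2.)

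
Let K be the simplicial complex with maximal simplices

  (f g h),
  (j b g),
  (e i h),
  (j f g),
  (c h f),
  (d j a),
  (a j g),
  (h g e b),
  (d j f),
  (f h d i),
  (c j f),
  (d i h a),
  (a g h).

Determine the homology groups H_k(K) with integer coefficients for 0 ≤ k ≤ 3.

H_0 = Z,  H_1 = 0,  H_2 = Z,  H_3 = 0.

K has 10 vertices, 26 edges, 21 triangles, 3 3-simplices.
rank ∂_0 = 0, rank ∂_1 = 9 ⇒ b_0 = 10 − 0 − 9 = 1; all invariant factors of ∂_1 are 1 so no torsion. So H_0 = Z.
rank ∂_1 = 9, rank ∂_2 = 17 ⇒ b_1 = 26 − 9 − 17 = 0; all invariant factors of ∂_2 are 1 so no torsion. So H_1 = 0.
rank ∂_2 = 17, rank ∂_3 = 3 ⇒ b_2 = 21 − 17 − 3 = 1; all invariant factors of ∂_3 are 1 so no torsion. So H_2 = Z.
rank ∂_3 = 3, rank ∂_4 = 0 ⇒ b_3 = 3 − 3 − 0 = 0. So H_3 = 0.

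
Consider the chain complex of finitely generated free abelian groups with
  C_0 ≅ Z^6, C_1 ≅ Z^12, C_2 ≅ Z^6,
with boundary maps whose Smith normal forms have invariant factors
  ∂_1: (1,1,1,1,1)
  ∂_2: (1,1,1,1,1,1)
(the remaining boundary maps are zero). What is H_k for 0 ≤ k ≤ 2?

H_0 ≅ Z,  H_1 ≅ Z,  H_2 = 0.

H_0: b_0 = 6 − 0 − 5 = 1; torsion from ∂_1 factors > 1: none. So H_0 ≅ Z.
H_1: b_1 = 12 − 5 − 6 = 1; torsion from ∂_2 factors > 1: none. So H_1 ≅ Z.
H_2: b_2 = 6 − 6 − 0 = 0; torsion from ∂_3 factors > 1: none. So H_2 ≅ 0.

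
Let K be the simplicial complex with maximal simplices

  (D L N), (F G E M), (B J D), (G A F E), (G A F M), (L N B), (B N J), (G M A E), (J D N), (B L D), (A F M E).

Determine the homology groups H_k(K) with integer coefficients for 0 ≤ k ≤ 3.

K has 10 vertices, 19 edges, 16 triangles, 5 3-simplices.
rank ∂_0 = 0, rank ∂_1 = 8 ⇒ b_0 = 10 − 0 − 8 = 2; all invariant factors of ∂_1 are 1 so no torsion. So H_0 ≅ Z^2.
rank ∂_1 = 8, rank ∂_2 = 11 ⇒ b_1 = 19 − 8 − 11 = 0; all invariant factors of ∂_2 are 1 so no torsion. So H_1 ≅ 0.
rank ∂_2 = 11, rank ∂_3 = 4 ⇒ b_2 = 16 − 11 − 4 = 1; all invariant factors of ∂_3 are 1 so no torsion. So H_2 ≅ Z.
rank ∂_3 = 4, rank ∂_4 = 0 ⇒ b_3 = 5 − 4 − 0 = 1. So H_3 ≅ Z.

H_0 ≅ Z^2,  H_1 = 0,  H_2 ≅ Z,  H_3 ≅ Z.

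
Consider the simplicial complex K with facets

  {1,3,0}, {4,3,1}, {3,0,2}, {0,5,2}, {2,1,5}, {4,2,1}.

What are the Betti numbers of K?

Order the vertices as 0 < 1 < 2 < 3 < 4 < 5. Listing each simplex with vertices in this order, K has dimension 2 with simplices:

  0-simplices (6): [0], [1], [2], [3], [4], [5]
  1-simplices (12): [0,1], [0,2], [0,3], [0,5], [1,2], [1,3], [1,4], [1,5], [2,3], [2,4], [2,5], [3,4]
  2-simplices (6): [0,1,3], [0,2,3], [0,2,5], [1,2,4], [1,2,5], [1,3,4]

Hence C_0 ≅ Z^6, C_1 ≅ Z^12, C_2 ≅ Z^6.

The boundary map ∂_1: C_1 → C_0 sends each edge [p,q] (with p < q) to q − p. For instance
  ∂[1,4] = [4] − [1].
This gives a 6×12 integer matrix of rank 5; reducing to Smith normal form yields diagonal entries (1,1,1,1,1).

The boundary map ∂_2: C_2 → C_1 maps a triangle to the signed sum of its edges. For instance
  ∂[1,3,4] = [3,4] − [1,4] + [1,3],
  ∂[0,2,5] = [2,5] − [0,5] + [0,2].
As a 12×6 matrix over Z this has rank 6, with invariant factors (1,1,1,1,1,1).

Now H_k = ker ∂_k / im ∂_{k+1}, so:

  H_0: rank C_0 − rank ∂_1 = 6 − 5 = 1, and the invariant factors of ∂_1 are all 1, so H_0 ≅ Z.
  H_1: rank ker ∂_1 − rank ∂_2 = (12 − 5) − 6 = 1, and the invariant factors of ∂_2 are all 1, so H_1 ≅ Z.
  H_2: rank ker ∂_2 − rank ∂_3 = (6 − 6) − 0 = 0, and there is no ∂_3, so H_2 ≅ 0.

(K is a triangulation of the cylinder S^1 x I.)

Hence the Betti numbers are b_0 = 1, b_1 = 1, b_2 = 0.

b_0 = 1, b_1 = 1, b_2 = 0.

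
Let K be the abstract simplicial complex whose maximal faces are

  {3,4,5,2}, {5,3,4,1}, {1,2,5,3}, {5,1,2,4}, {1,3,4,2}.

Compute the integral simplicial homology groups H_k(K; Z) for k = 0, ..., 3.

H_0 = Z,  H_1 = 0,  H_2 = 0,  H_3 = Z.

Order the vertices as 1 < 2 < 3 < 4 < 5. Listing each simplex with vertices in this order, K has dimension 3 with simplices:

  0-simplices (5): [1], [2], [3], [4], [5]
  1-simplices (10): [1,2], [1,3], [1,4], [1,5], [2,3], [2,4], [2,5], [3,4], [3,5], [4,5]
  2-simplices (10): [1,2,3], [1,2,4], [1,2,5], [1,3,4], [1,3,5], [1,4,5], [2,3,4], [2,3,5], [2,4,5], [3,4,5]
  3-simplices (5): [1,2,3,4], [1,2,3,5], [1,2,4,5], [1,3,4,5], [2,3,4,5]

so the chain groups are C_0 ≅ Z^5, C_1 ≅ Z^10, C_2 ≅ Z^10, C_3 ≅ Z^5.

∂_1: C_1 → C_0 maps an edge to its endpoints' difference, ∂[p,q] = q − p. For instance
  ∂[1,3] = [3] − [1].
This gives a 5×10 integer matrix of rank 4; reducing to Smith normal form yields diagonal entries (1,1,1,1).

The boundary map ∂_2: C_2 → C_1 sends each 2-simplex [p,q,r] to [q,r] − [p,r] + [p,q]. For instance
  ∂[1,2,5] = [2,5] − [1,5] + [1,2],
  ∂[2,4,5] = [4,5] − [2,5] + [2,4].
The resulting 10×10 matrix has rank 6, and its Smith normal form has invariant factors (1,1,1,1,1,1).

∂_3: C_3 → C_2 sends each 3-simplex σ to the alternating sum Σ_i (−1)^i (σ with its i-th vertex removed). For instance
  ∂[1,2,3,5] = [2,3,5] − [1,3,5] + [1,2,5] − [1,2,3],
  ∂[1,2,3,4] = [2,3,4] − [1,3,4] + [1,2,4] − [1,2,3].
The 10×5 boundary matrix has rank 4 and Smith normal form diag(1,1,1,1).

From H_k ≅ ker(∂_k) / im(∂_{k+1}) we obtain:

  H_0: rank C_0 − rank ∂_1 = 5 − 4 = 1, and the invariant factors of ∂_1 are all 1, so H_0 ≅ Z.
  H_1: rank ker ∂_1 − rank ∂_2 = (10 − 4) − 6 = 0, and the invariant factors of ∂_2 are all 1, so H_1 ≅ 0.
  H_2: rank ker ∂_2 − rank ∂_3 = (10 − 6) − 4 = 0, and the invariant factors of ∂_3 are all 1, so H_2 ≅ 0.
  H_3: rank ker ∂_3 − rank ∂_4 = (5 − 4) − 0 = 1, and there is no ∂_4, so H_3 ≅ Z.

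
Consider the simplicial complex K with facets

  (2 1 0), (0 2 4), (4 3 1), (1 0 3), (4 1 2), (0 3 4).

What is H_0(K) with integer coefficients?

H_0 ≅ Z.

Take the total order 0 < 1 < 2 < 3 < 4 on the vertex set. Then K (dimension 2) consists of the simplices:

  0-simplices (5): [0], [1], [2], [3], [4]
  1-simplices (9): [0,1], [0,2], [0,3], [0,4], [1,2], [1,3], [1,4], [2,4], [3,4]
  2-simplices (6): [0,1,2], [0,1,3], [0,2,4], [0,3,4], [1,2,4], [1,3,4]

Hence C_0 ≅ Z^5, C_1 ≅ Z^9, C_2 ≅ Z^6.

The boundary map ∂_1: C_1 → C_0 sends each edge [p,q] (with p < q) to q − p. For instance
  ∂[1,2] = [2] − [1].
The resulting 5×9 matrix has rank 4, and its Smith normal form has invariant factors (1,1,1,1).

The boundary map ∂_2: C_2 → C_1 acts by ∂[p,q,r] = [q,r] − [p,r] + [p,q]. For instance
  ∂[0,2,4] = [2,4] − [0,4] + [0,2],
  ∂[0,3,4] = [3,4] − [0,4] + [0,3].
As a 9×6 matrix over Z this has rank 5, with invariant factors (1,1,1,1,1).

Reading off H_k = ker ∂_k / im ∂_{k+1}:

  H_0: rank C_0 − rank ∂_1 = 5 − 4 = 1, and the invariant factors of ∂_1 are all 1, so H_0 ≅ Z.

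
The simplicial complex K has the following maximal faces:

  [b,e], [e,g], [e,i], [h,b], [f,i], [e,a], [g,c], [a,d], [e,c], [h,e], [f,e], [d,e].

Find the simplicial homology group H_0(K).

K has 9 vertices, 12 edges.
rank ∂_0 = 0, rank ∂_1 = 8 ⇒ b_0 = 9 − 0 − 8 = 1; all invariant factors of ∂_1 are 1 so no torsion. So H_0 ≅ Z.

H_0 = Z.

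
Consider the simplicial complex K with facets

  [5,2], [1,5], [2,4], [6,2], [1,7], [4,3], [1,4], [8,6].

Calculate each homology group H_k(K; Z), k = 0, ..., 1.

We work with the vertex ordering 1 < 2 < 3 < 4 < 5 < 6 < 7 < 8. The simplices of K, each written with vertices in increasing order, are:

  0-simplices (8): [1], [2], [3], [4], [5], [6], [7], [8]
  1-simplices (8): [1,4], [1,5], [1,7], [2,4], [2,5], [2,6], [3,4], [6,8]

so the chain groups are C_0 ≅ Z^8, C_1 ≅ Z^8.

The boundary map ∂_1: C_1 → C_0 maps an edge to its endpoints' difference, ∂[p,q] = q − p. For instance
  ∂[2,4] = [4] − [2].
The 8×8 boundary matrix has rank 7 and Smith normal form diag(1,1,1,1,1,1,1).

Computing H_k = (kernel of ∂_k) / (image of ∂_{k+1}):

  H_0: rank C_0 − rank ∂_1 = 8 − 7 = 1, and the invariant factors of ∂_1 are all 1, so H_0 = Z.
  H_1: rank ker ∂_1 − rank ∂_2 = (8 − 7) − 0 = 1, and there is no ∂_2, so H_1 = Z.

As a check, the Euler characteristic is 8 − 8 = 0, which agrees with 1 − 1 = 0.

H_0 ≅ Z,  H_1 ≅ Z.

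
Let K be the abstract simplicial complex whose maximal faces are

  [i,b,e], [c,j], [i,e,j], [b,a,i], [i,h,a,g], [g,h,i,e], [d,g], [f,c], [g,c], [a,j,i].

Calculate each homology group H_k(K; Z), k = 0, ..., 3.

K has 10 vertices, 19 edges, 11 triangles, 2 3-simplices.
rank ∂_0 = 0, rank ∂_1 = 9 ⇒ b_0 = 10 − 0 − 9 = 1; all invariant factors of ∂_1 are 1 so no torsion. So H_0 = Z.
rank ∂_1 = 9, rank ∂_2 = 9 ⇒ b_1 = 19 − 9 − 9 = 1; all invariant factors of ∂_2 are 1 so no torsion. So H_1 = Z.
rank ∂_2 = 9, rank ∂_3 = 2 ⇒ b_2 = 11 − 9 − 2 = 0; all invariant factors of ∂_3 are 1 so no torsion. So H_2 = 0.
rank ∂_3 = 2, rank ∂_4 = 0 ⇒ b_3 = 2 − 2 − 0 = 0. So H_3 = 0.

H_0 = Z,  H_1 = Z,  H_2 = 0,  H_3 = 0.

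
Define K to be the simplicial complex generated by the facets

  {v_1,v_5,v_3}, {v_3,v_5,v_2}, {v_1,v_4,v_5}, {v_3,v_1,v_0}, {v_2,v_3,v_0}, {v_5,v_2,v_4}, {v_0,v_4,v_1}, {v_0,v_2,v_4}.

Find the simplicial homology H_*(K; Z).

H_0 ≅ Z,  H_1 = 0,  H_2 ≅ Z.

We work with the vertex ordering v_0 < v_1 < v_2 < v_3 < v_4 < v_5. The simplices of K, each written with vertices in increasing order, are:

  0-simplices (6): [v_0], [v_1], [v_2], [v_3], [v_4], [v_5]
  1-simplices (12): [v_0,v_1], [v_0,v_2], [v_0,v_3], [v_0,v_4], [v_1,v_3], [v_1,v_4], [v_1,v_5], [v_2,v_3], [v_2,v_4], [v_2,v_5], [v_3,v_5], [v_4,v_5]
  2-simplices (8): [v_0,v_1,v_3], [v_0,v_1,v_4], [v_0,v_2,v_3], [v_0,v_2,v_4], [v_1,v_3,v_5], [v_1,v_4,v_5], [v_2,v_3,v_5], [v_2,v_4,v_5]

giving chain groups C_0 ≅ Z^6, C_1 ≅ Z^12, C_2 ≅ Z^8.

The boundary map ∂_1: C_1 → C_0 maps an edge to its endpoints' difference, ∂[p,q] = q − p. For instance
  ∂[v_0,v_3] = [v_3] − [v_0].
The 6×12 boundary matrix has rank 5 and Smith normal form diag(1,1,1,1,1).

The boundary map ∂_2: C_2 → C_1 acts by ∂[p,q,r] = [q,r] − [p,r] + [p,q]. For instance
  ∂[v_1,v_3,v_5] = [v_3,v_5] − [v_1,v_5] + [v_1,v_3],
  ∂[v_0,v_2,v_4] = [v_2,v_4] − [v_0,v_4] + [v_0,v_2].
The resulting 12×8 matrix has rank 7, and its Smith normal form has invariant factors (1,1,1,1,1,1,1).

Reading off H_k = ker ∂_k / im ∂_{k+1}:

  H_0: rank C_0 − rank ∂_1 = 6 − 5 = 1, and the invariant factors of ∂_1 are all 1, so H_0 ≅ Z.
  H_1: rank ker ∂_1 − rank ∂_2 = (12 − 5) − 7 = 0, and the invariant factors of ∂_2 are all 1, so H_1 ≅ 0.
  H_2: rank ker ∂_2 − rank ∂_3 = (8 − 7) − 0 = 1, and there is no ∂_3, so H_2 ≅ Z.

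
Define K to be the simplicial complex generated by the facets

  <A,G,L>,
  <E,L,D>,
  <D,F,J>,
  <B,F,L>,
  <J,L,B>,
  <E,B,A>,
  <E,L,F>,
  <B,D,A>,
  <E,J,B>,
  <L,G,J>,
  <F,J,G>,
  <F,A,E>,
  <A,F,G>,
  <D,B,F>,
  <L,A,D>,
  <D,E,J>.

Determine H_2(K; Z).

H_2 ≅ Z.

Fix the vertex order A < B < D < E < F < G < J < L and write every simplex with vertices in increasing order. Then dim K = 2 and the simplices of K are:

  0-simplices (8): A, B, D, E, F, G, J, L
  1-simplices (24): AB, AD, AE, AF, AG, AL, BD, BE, BF, BJ, BL, DE, DF, DJ, DL, EF, EJ, EL, FG, FJ, FL, GJ, GL, JL
  2-simplices (16): ABD, ABE, ADL, AEF, AFG, AGL, BDF, BEJ, BFL, BJL, DEJ, DEL, DFJ, EFL, FGJ, GJL

so the chain groups are C_0 ≅ Z^8, C_1 ≅ Z^24, C_2 ≅ Z^16.

∂_1: C_1 → C_0 is given by ∂[p,q] = [q] − [p]. For instance
  ∂AF = F − A.
As a 8×24 matrix over Z this has rank 7, with invariant factors (1,1,1,1,1,1,1).

The boundary map ∂_2: C_2 → C_1 maps a triangle to the signed sum of its edges. For instance
  ∂AEF = EF − AF + AE,
  ∂BFL = FL − BL + BF.
The resulting 24×16 matrix has rank 15, and its Smith normal form has invariant factors (1,1,1,1,1,1,1,1,1,1,1,1,1,1,1).

Computing H_k = (kernel of ∂_k) / (image of ∂_{k+1}):

  H_2: rank ker ∂_2 − rank ∂_3 = (16 − 15) − 0 = 1, and there is no ∂_3, so H_2 = Z.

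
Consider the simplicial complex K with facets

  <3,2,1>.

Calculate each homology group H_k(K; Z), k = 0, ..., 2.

We work with the vertex ordering 1 < 2 < 3. The simplices of K, each written with vertices in increasing order, are:

  0-simplices (3): [1], [2], [3]
  1-simplices (3): [1,2], [1,3], [2,3]
  2-simplices (1): [1,2,3]

Hence C_0 ≅ Z^3, C_1 ≅ Z^3, C_2 ≅ Z^1.

The boundary map ∂_1: C_1 → C_0 sends each edge [p,q] (with p < q) to q − p.
As a 3×3 matrix over Z this has rank 2, with invariant factors (1,1).

∂_2: C_2 → C_1 maps a triangle to the signed sum of its edges. For instance
  ∂[1,2,3] = [2,3] − [1,3] + [1,2].
As a 3×1 matrix over Z this has rank 1, with invariant factors (1).

From H_k ≅ ker(∂_k) / im(∂_{k+1}) we obtain:

  H_0: rank C_0 − rank ∂_1 = 3 − 2 = 1, and the invariant factors of ∂_1 are all 1, so H_0 ≅ Z.
  H_1: rank ker ∂_1 − rank ∂_2 = (3 − 2) − 1 = 0, and the invariant factors of ∂_2 are all 1, so H_1 ≅ 0.
  H_2: rank ker ∂_2 − rank ∂_3 = (1 − 1) − 0 = 0, and there is no ∂_3, so H_2 ≅ 0.

(K is a triangulation of the 2-simplex.)

H_0 ≅ Z,  H_1 = 0,  H_2 = 0.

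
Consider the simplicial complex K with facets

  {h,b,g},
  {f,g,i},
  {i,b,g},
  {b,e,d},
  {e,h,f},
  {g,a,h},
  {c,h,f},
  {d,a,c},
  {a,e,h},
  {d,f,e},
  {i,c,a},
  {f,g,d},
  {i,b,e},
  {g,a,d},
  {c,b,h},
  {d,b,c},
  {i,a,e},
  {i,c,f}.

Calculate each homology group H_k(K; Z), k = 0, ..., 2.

H_0 = Z,  H_1 = Z^2,  H_2 = Z.

Take the total order a < b < c < d < e < f < g < h < i on the vertex set. Then K (dimension 2) consists of the simplices:

  0-simplices (9): a, b, c, d, e, f, g, h, i
  1-simplices (27): ac, ad, ae, ag, ah, ai, bc, bd, be, bg, bh, bi, cd, cf, ch, ci, de, df, dg, ef, eh, ei, fg, fh, fi, gh, gi
  2-simplices (18): acd, aci, adg, aeh, aei, agh, bcd, bch, bde, bei, bgh, bgi, cfh, cfi, def, dfg, efh, fgi

so the chain groups are C_0 ≅ Z^9, C_1 ≅ Z^27, C_2 ≅ Z^18.

∂_1: C_1 → C_0 maps an edge to its endpoints' difference, ∂[p,q] = q − p. For instance
  ∂bd = d − b.
The resulting 9×27 matrix has rank 8, and its Smith normal form has invariant factors (1,1,1,1,1,1,1,1).

∂_2: C_2 → C_1 sends each 2-simplex [p,q,r] to [q,r] − [p,r] + [p,q]. For instance
  ∂bde = de − be + bd,
  ∂aci = ci − ai + ac.
As a 27×18 matrix over Z this has rank 17, with invariant factors (1,1,1,1,1,1,1,1,1,1,1,1,1,1,1,1,1).

Reading off H_k = ker ∂_k / im ∂_{k+1}:

  H_0: rank C_0 − rank ∂_1 = 9 − 8 = 1, and the invariant factors of ∂_1 are all 1, so H_0 ≅ Z.
  H_1: rank ker ∂_1 − rank ∂_2 = (27 − 8) − 17 = 2, and the invariant factors of ∂_2 are all 1, so H_1 ≅ Z^2.
  H_2: rank ker ∂_2 − rank ∂_3 = (18 − 17) − 0 = 1, and there is no ∂_3, so H_2 ≅ Z.

As a check, the Euler characteristic is 9 − 27 + 18 = 0, which agrees with 1 − 2 + 1 = 0.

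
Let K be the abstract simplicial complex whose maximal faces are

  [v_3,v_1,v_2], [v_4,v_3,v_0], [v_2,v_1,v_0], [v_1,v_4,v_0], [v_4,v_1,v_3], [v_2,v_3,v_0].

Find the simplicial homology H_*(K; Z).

Take the total order v_0 < v_1 < v_2 < v_3 < v_4 on the vertex set. Then K (dimension 2) consists of the simplices:

  0-simplices (5): [v_0], [v_1], [v_2], [v_3], [v_4]
  1-simplices (9): [v_0,v_1], [v_0,v_2], [v_0,v_3], [v_0,v_4], [v_1,v_2], [v_1,v_3], [v_1,v_4], [v_2,v_3], [v_3,v_4]
  2-simplices (6): [v_0,v_1,v_2], [v_0,v_1,v_4], [v_0,v_2,v_3], [v_0,v_3,v_4], [v_1,v_2,v_3], [v_1,v_3,v_4]

so the chain groups are C_0 ≅ Z^5, C_1 ≅ Z^9, C_2 ≅ Z^6.

The boundary map ∂_1: C_1 → C_0 sends each edge [p,q] (with p < q) to q − p. For instance
  ∂[v_0,v_4] = [v_4] − [v_0].
The 5×9 boundary matrix has rank 4 and Smith normal form diag(1,1,1,1).

∂_2: C_2 → C_1 acts by ∂[p,q,r] = [q,r] − [p,r] + [p,q]. For instance
  ∂[v_0,v_2,v_3] = [v_2,v_3] − [v_0,v_3] + [v_0,v_2],
  ∂[v_1,v_3,v_4] = [v_3,v_4] − [v_1,v_4] + [v_1,v_3].
As a 9×6 matrix over Z this has rank 5, with invariant factors (1,1,1,1,1).

Now H_k = ker ∂_k / im ∂_{k+1}, so:

  H_0: rank C_0 − rank ∂_1 = 5 − 4 = 1, and the invariant factors of ∂_1 are all 1, so H_0 ≅ Z.
  H_1: rank ker ∂_1 − rank ∂_2 = (9 − 4) − 5 = 0, and the invariant factors of ∂_2 are all 1, so H_1 ≅ 0.
  H_2: rank ker ∂_2 − rank ∂_3 = (6 − 5) − 0 = 1, and there is no ∂_3, so H_2 ≅ Z.

As a check, the Euler characteristic is 5 − 9 + 6 = 2, which agrees with 1 − 0 + 1 = 2.
(K is a triangulation of the 2-sphere S^2.)

H_0 ≅ Z,  H_1 = 0,  H_2 ≅ Z.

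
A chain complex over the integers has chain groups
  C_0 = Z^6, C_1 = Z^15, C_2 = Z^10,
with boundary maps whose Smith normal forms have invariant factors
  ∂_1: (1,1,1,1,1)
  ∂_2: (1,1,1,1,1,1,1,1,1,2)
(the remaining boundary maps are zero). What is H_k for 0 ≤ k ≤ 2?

H_0: b_0 = 6 − 0 − 5 = 1; torsion from ∂_1 factors > 1: none. So H_0 ≅ Z.
H_1: b_1 = 15 − 5 − 10 = 0; torsion from ∂_2 factors > 1: [2]. So H_1 ≅ Z/2.
H_2: b_2 = 10 − 10 − 0 = 0; torsion from ∂_3 factors > 1: none. So H_2 ≅ 0.

H_0 ≅ Z,  H_1 ≅ Z/2,  H_2 = 0.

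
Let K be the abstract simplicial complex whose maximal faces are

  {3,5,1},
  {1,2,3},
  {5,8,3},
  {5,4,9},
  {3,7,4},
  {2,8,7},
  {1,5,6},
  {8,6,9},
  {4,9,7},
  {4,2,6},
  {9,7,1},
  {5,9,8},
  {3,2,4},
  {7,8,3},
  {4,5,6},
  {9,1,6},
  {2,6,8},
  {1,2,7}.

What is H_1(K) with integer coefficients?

H_1 ≅ Z ⊕ Z/2.

Fix the vertex order 1 < 2 < 3 < 4 < 5 < 6 < 7 < 8 < 9 and write every simplex with vertices in increasing order. Then dim K = 2 and the simplices of K are:

  0-simplices (9): [1], [2], [3], [4], [5], [6], [7], [8], [9]
  1-simplices (27): (27 of them)
  2-simplices (18): [1,2,3], [1,2,7], [1,3,5], [1,5,6], [1,6,9], [1,7,9], [2,3,4], [2,4,6], [2,6,8], [2,7,8], [3,4,7], [3,5,8], [3,7,8], [4,5,6], [4,5,9], [4,7,9], [5,8,9], [6,8,9]

Hence C_0 ≅ Z^9, C_1 ≅ Z^27, C_2 ≅ Z^18.

∂_1: C_1 → C_0 sends each edge [p,q] (with p < q) to q − p. For instance
  ∂[1,9] = [9] − [1].
As a 9×27 matrix over Z this has rank 8, with invariant factors (1,1,1,1,1,1,1,1).

Boundary ∂_2: C_2 → C_1 maps a triangle to the signed sum of its edges. For instance
  ∂[2,4,6] = [4,6] − [2,6] + [2,4],
  ∂[1,2,7] = [2,7] − [1,7] + [1,2].
The 27×18 boundary matrix has rank 18 and Smith normal form diag(1,1,1,1,1,1,1,1,1,1,1,1,1,1,1,1,1,2).

Now H_k = ker ∂_k / im ∂_{k+1}, so:

  H_1: rank ker ∂_1 − rank ∂_2 = (27 − 8) − 18 = 1, and ∂_2 has invariant factor 2 > 1, so H_1 ≅ Z ⊕ Z/2.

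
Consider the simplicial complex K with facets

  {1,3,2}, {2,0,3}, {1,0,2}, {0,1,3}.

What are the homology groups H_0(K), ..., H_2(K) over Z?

H_0 ≅ Z,  H_1 = 0,  H_2 ≅ Z.

Fix the vertex order 0 < 1 < 2 < 3 and write every simplex with vertices in increasing order. Then dim K = 2 and the simplices of K are:

  0-simplices (4): [0], [1], [2], [3]
  1-simplices (6): [0,1], [0,2], [0,3], [1,2], [1,3], [2,3]
  2-simplices (4): [0,1,2], [0,1,3], [0,2,3], [1,2,3]

Hence C_0 ≅ Z^4, C_1 ≅ Z^6, C_2 ≅ Z^4.

The boundary map ∂_1: C_1 → C_0 sends each edge [p,q] (with p < q) to q − p.
The resulting 4×6 matrix has rank 3, and its Smith normal form has invariant factors (1,1,1).

The boundary map ∂_2: C_2 → C_1 maps a triangle to the signed sum of its edges. For instance
  ∂[0,1,3] = [1,3] − [0,3] + [0,1],
  ∂[0,1,2] = [1,2] − [0,2] + [0,1].
The 6×4 boundary matrix has rank 3 and Smith normal form diag(1,1,1).

From H_k ≅ ker(∂_k) / im(∂_{k+1}) we obtain:

  H_0: rank C_0 − rank ∂_1 = 4 − 3 = 1, and the invariant factors of ∂_1 are all 1, so H_0 ≅ Z.
  H_1: rank ker ∂_1 − rank ∂_2 = (6 − 3) − 3 = 0, and the invariant factors of ∂_2 are all 1, so H_1 ≅ 0.
  H_2: rank ker ∂_2 − rank ∂_3 = (4 − 3) − 0 = 1, and there is no ∂_3, so H_2 ≅ Z.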